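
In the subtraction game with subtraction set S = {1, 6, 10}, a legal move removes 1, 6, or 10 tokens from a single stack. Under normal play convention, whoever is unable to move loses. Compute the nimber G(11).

G(0) = 0
G(1) = mex{0} = 1
G(2) = mex{1} = 0
G(3) = mex{0} = 1
G(4) = mex{1} = 0
G(5) = mex{0} = 1
G(6) = mex{1,0} = 2
G(7) = mex{2,1} = 0
G(8) = mex{0,0} = 1
G(9) = mex{1,1} = 0
G(10) = mex{0,0,0} = 1
G(11) = mex{1,1,1} = 0

0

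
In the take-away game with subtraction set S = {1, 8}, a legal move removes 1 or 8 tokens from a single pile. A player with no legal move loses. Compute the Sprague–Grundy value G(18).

G(0) = 0
G(1) = mex{0} = 1
G(2) = mex{1} = 0
G(3) = mex{0} = 1
G(4) = mex{1} = 0
G(5) = mex{0} = 1
G(6) = mex{1} = 0
G(7) = mex{0} = 1
G(8) = mex{1,0} = 2
G(9) = mex{2,1} = 0
G(10) = mex{0,0} = 1
G(11) = mex{1,1} = 0
G(12) = mex{0,0} = 1
G(13) = mex{1,1} = 0
G(14) = mex{0,0} = 1
G(15) = mex{1,1} = 0
G(16) = mex{0,2} = 1
G(17) = mex{1,0} = 2
G(18) = mex{2,1} = 0

0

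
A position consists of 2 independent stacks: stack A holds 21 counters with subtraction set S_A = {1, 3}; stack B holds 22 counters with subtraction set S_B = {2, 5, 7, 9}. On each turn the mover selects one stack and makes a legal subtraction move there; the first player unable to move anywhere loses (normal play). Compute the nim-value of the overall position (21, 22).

2

Stack A, S = {1, 3}:
G(0) = 0
G(1) = mex{0} = 1
G(2) = mex{1} = 0
G(3) = mex{0,0} = 1
G(4) = mex{1,1} = 0
G(5) = mex{0,0} = 1
G(6) = mex{1,1} = 0
G(7) = mex{0,0} = 1
G(8) = mex{1,1} = 0
G(9) = mex{0,0} = 1
G(10) = mex{1,1} = 0
G(11) = mex{0,0} = 1
G(12) = mex{1,1} = 0
G(13) = mex{0,0} = 1
G(14) = mex{1,1} = 0
G(15) = mex{0,0} = 1
G(16) = mex{1,1} = 0
G(17) = mex{0,0} = 1
G(18) = mex{1,1} = 0
G(19) = mex{0,0} = 1
G(20) = mex{1,1} = 0
G(21) = mex{0,0} = 1
G_A(21) = 1.
Stack B, S = {2, 5, 7, 9}:
n :  0  1  2  3  4  5  6  7  8  9 10 11 12 13 14 15 16 17 18 19 20 21 22
G :  0  0  1  1  0  2  1  3  2  2  3  3  0  4  1  0  0  1  1  2  2  3  3
G_B(22) = 3.
Combined Grundy value = 1 ⊕ 3 = 2.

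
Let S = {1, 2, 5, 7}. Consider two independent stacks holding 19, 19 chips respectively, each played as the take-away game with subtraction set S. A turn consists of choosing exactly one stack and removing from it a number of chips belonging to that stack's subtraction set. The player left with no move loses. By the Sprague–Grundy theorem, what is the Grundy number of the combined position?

All stacks use S = {1, 2, 5, 7}:
G(0) = 0
G(1) = mex{0} = 1
G(2) = mex{1,0} = 2
G(3) = mex{2,1} = 0
G(4) = mex{0,2} = 1
G(5) = mex{1,0,0} = 2
G(6) = mex{2,1,1} = 0
G(7) = mex{0,2,2,0} = 1
G(8) = mex{1,0,0,1} = 2
G(9) = mex{2,1,1,2} = 0
G(10) = mex{0,2,2,0} = 1
G(11) = mex{1,0,0,1} = 2
G(12) = mex{2,1,1,2} = 0
G(13) = mex{0,2,2,0} = 1
G(14) = mex{1,0,0,1} = 2
G(15) = mex{2,1,1,2} = 0
G(16) = mex{0,2,2,0} = 1
G(17) = mex{1,0,0,1} = 2
G(18) = mex{2,1,1,2} = 0
G(19) = mex{0,2,2,0} = 1
Stack A: G(19) = 1.
Stack B: G(19) = 1.
Combined Grundy value = 1 ⊕ 1 = 0.

0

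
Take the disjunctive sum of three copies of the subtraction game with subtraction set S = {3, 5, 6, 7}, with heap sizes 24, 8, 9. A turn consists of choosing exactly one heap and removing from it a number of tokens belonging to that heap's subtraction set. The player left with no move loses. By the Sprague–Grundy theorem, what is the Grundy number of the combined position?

All heaps use S = {3, 5, 6, 7}:
G(0) = 0
G(1) = mex{} = 0
G(2) = mex{} = 0
G(3) = mex{0} = 1
G(4) = mex{0} = 1
G(5) = mex{0,0} = 1
G(6) = mex{1,0,0} = 2
G(7) = mex{1,0,0,0} = 2
G(8) = mex{1,1,0,0} = 2
G(9) = mex{2,1,1,0} = 3
G(10) = mex{2,1,1,1} = 0
G(11) = mex{2,2,1,1} = 0
G(12) = mex{3,2,2,1} = 0
G(13) = mex{0,2,2,2} = 1
G(14) = mex{0,3,2,2} = 1
G(15) = mex{0,0,3,2} = 1
G(16) = mex{1,0,0,3} = 2
G(17) = mex{1,0,0,0} = 2
G(18) = mex{1,1,0,0} = 2
G(19) = mex{2,1,1,0} = 3
G(20) = mex{2,1,1,1} = 0
G(21) = mex{2,2,1,1} = 0
G(22) = mex{3,2,2,1} = 0
G(23) = mex{0,2,2,2} = 1
G(24) = mex{0,3,2,2} = 1
Heap A: G(24) = 1.
Heap B: G(8) = 2.
Heap C: G(9) = 3.
Combined Grundy value = 1 ⊕ 2 ⊕ 3 = 0.

0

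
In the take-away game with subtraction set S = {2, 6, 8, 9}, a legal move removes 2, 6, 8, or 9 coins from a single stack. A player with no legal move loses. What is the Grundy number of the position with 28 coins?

n :  0  1  2  3  4  5  6  7  8  9 10 11 12 13 14 15 16 17 18 19 20 21 22 23 24 25 26 27 28
G :  0  0  1  1  0  0  1  1  2  2  3  3  2  2  3  0  0  1  1  0  0  1  1  2  2  3  3  2  2

2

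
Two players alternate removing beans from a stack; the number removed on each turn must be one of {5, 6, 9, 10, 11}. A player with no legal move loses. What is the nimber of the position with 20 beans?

G(0) = 0
G(1) = mex{} = 0
G(2) = mex{} = 0
G(3) = mex{} = 0
G(4) = mex{} = 0
G(5) = mex{0} = 1
G(6) = mex{0,0} = 1
G(7) = mex{0,0} = 1
G(8) = mex{0,0} = 1
G(9) = mex{0,0,0} = 1
G(10) = mex{1,0,0,0} = 2
G(11) = mex{1,1,0,0,0} = 2
G(12) = mex{1,1,0,0,0} = 2
G(13) = mex{1,1,0,0,0} = 2
G(14) = mex{1,1,1,0,0} = 2
G(15) = mex{2,1,1,1,0} = 3
G(16) = mex{2,2,1,1,1} = 0
G(17) = mex{2,2,1,1,1} = 0
G(18) = mex{2,2,1,1,1} = 0
G(19) = mex{2,2,2,1,1} = 0
G(20) = mex{3,2,2,2,1} = 0

0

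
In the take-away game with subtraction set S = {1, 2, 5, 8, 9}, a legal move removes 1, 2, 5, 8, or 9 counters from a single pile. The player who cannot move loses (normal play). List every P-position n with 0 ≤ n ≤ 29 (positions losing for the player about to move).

n :  0  1  2  3  4  5  6  7  8  9 10 11 12 13 14 15 16 17 18 19 20 21 22 23 24 25 26 27 28 29
G :  0  1  2  0  1  2  0  1  2  3  0  1  2  0  1  2  0  1  2  3  0  1  2  0  1  2  0  1  2  3
P-positions are exactly the n with G(n) = 0.

0, 3, 6, 10, 13, 16, 20, 23, 26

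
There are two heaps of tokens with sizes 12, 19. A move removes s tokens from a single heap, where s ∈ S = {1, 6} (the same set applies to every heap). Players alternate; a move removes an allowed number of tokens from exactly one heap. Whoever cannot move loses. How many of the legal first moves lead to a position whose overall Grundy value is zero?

0

All heaps use S = {1, 6}:
n :  0  1  2  3  4  5  6  7  8  9 10 11 12 13 14 15 16 17 18 19
G :  0  1  0  1  0  1  2  0  1  0  1  0  1  2  0  1  0  1  0  1
Heap A: G(12) = 1.
Heap B: G(19) = 1.
Combined Grundy value = 1 ⊕ 1 = 0.
A winning move leaves total XOR = 0, i.e. changes one component's Grundy value g to g ⊕ X where X is the current total.
Heap A: target g' = 1⊕0 = 1, but every legal move changes the Grundy value (mex property), so 0 moves.
Heap B: target g' = 1⊕0 = 1, but every legal move changes the Grundy value (mex property), so 0 moves.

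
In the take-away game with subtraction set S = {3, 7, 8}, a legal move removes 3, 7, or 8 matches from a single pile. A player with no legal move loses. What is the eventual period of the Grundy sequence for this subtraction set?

5

n :  0  1  2  3  4  5  6  7  8  9 10 11 12 13 14 15 16 17 18 19 20 21 22 23 24 25
G :  0  0  0  1  1  1  0  2  2  1  3  0  0  2  1  1  0  0  2  1  1  0  0  2  1  1
From n = 11 onward G(n+5) = G(n); since this holds over max(S) = 8 consecutive positions the period is 5 (pre-period 11).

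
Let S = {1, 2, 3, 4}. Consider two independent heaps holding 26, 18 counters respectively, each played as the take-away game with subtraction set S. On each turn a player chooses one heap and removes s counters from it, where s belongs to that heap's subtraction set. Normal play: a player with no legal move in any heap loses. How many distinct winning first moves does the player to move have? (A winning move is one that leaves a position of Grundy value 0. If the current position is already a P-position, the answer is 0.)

All heaps use S = {1, 2, 3, 4}:
G(0) = 0
G(1) = mex{0} = 1
G(2) = mex{1,0} = 2
G(3) = mex{2,1,0} = 3
G(4) = mex{3,2,1,0} = 4
G(5) = mex{4,3,2,1} = 0
G(6) = mex{0,4,3,2} = 1
G(7) = mex{1,0,4,3} = 2
G(8) = mex{2,1,0,4} = 3
G(9) = mex{3,2,1,0} = 4
G(10) = mex{4,3,2,1} = 0
G(11) = mex{0,4,3,2} = 1
G(12) = mex{1,0,4,3} = 2
G(13) = mex{2,1,0,4} = 3
G(14) = mex{3,2,1,0} = 4
G(15) = mex{4,3,2,1} = 0
G(16) = mex{0,4,3,2} = 1
G(17) = mex{1,0,4,3} = 2
G(18) = mex{2,1,0,4} = 3
G(19) = mex{3,2,1,0} = 4
G(20) = mex{4,3,2,1} = 0
G(21) = mex{0,4,3,2} = 1
G(22) = mex{1,0,4,3} = 2
G(23) = mex{2,1,0,4} = 3
G(24) = mex{3,2,1,0} = 4
G(25) = mex{4,3,2,1} = 0
G(26) = mex{0,4,3,2} = 1
Heap A: G(26) = 1.
Heap B: G(18) = 3.
Combined Grundy value = 1 ⊕ 3 = 2.
A winning move leaves total XOR = 0, i.e. changes one component's Grundy value g to g ⊕ X where X is the current total.
Heap A: need g' = 1⊕2 = 3. Options: 26−1→G=0, 26−2→G=4, 26−3→G=3, 26−4→G=2. Hits: 1.
Heap B: need g' = 3⊕2 = 1. Options: 18−1→G=2, 18−2→G=1, 18−3→G=0, 18−4→G=4. Hits: 1.

2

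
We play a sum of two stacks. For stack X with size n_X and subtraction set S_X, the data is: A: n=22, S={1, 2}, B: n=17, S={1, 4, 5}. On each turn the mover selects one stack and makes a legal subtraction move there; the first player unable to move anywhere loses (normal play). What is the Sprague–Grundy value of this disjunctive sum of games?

0

Stack A, S = {1, 2}:
G(0) = 0
G(1) = mex{0} = 1
G(2) = mex{1,0} = 2
G(3) = mex{2,1} = 0
G(4) = mex{0,2} = 1
G(5) = mex{1,0} = 2
G(6) = mex{2,1} = 0
G(7) = mex{0,2} = 1
G(8) = mex{1,0} = 2
G(9) = mex{2,1} = 0
G(10) = mex{0,2} = 1
G(11) = mex{1,0} = 2
G(12) = mex{2,1} = 0
G(13) = mex{0,2} = 1
G(14) = mex{1,0} = 2
G(15) = mex{2,1} = 0
G(16) = mex{0,2} = 1
G(17) = mex{1,0} = 2
G(18) = mex{2,1} = 0
G(19) = mex{0,2} = 1
G(20) = mex{1,0} = 2
G(21) = mex{2,1} = 0
G(22) = mex{0,2} = 1
G_A(22) = 1.
Stack B, S = {1, 4, 5}:
G(0) = 0
G(1) = mex{0} = 1
G(2) = mex{1} = 0
G(3) = mex{0} = 1
G(4) = mex{1,0} = 2
G(5) = mex{2,1,0} = 3
G(6) = mex{3,0,1} = 2
G(7) = mex{2,1,0} = 3
G(8) = mex{3,2,1} = 0
G(9) = mex{0,3,2} = 1
G(10) = mex{1,2,3} = 0
G(11) = mex{0,3,2} = 1
G(12) = mex{1,0,3} = 2
G(13) = mex{2,1,0} = 3
G(14) = mex{3,0,1} = 2
G(15) = mex{2,1,0} = 3
G(16) = mex{3,2,1} = 0
G(17) = mex{0,3,2} = 1
G_B(17) = 1.
Combined Grundy value = 1 ⊕ 1 = 0.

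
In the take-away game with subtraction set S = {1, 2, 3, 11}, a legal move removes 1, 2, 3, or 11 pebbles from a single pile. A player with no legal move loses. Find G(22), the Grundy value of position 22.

2

n :  0  1  2  3  4  5  6  7  8  9 10 11 12 13 14 15 16 17 18 19 20 21 22
G :  0  1  2  3  0  1  2  3  0  1  2  3  0  1  2  3  0  1  2  3  0  1  2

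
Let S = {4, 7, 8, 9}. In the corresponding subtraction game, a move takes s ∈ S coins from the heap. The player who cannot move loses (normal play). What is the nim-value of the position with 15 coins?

0

n :  0  1  2  3  4  5  6  7  8  9 10 11 12 13 14 15
G :  0  0  0  0  1  1  1  1  2  2  2  2  3  0  0  0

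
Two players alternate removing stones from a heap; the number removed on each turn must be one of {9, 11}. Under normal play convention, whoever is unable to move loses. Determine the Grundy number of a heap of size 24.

n :  0  1  2  3  4  5  6  7  8  9 10 11 12 13 14 15 16 17 18 19 20 21 22 23 24
G :  0  0  0  0  0  0  0  0  0  1  1  1  1  1  1  1  1  1  2  2  0  0  0  0  0

0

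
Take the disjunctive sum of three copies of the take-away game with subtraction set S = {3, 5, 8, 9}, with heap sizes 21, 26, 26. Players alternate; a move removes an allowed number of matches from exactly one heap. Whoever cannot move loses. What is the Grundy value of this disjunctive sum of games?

All heaps use S = {3, 5, 8, 9}:
G(0) = 0
G(1) = mex{} = 0
G(2) = mex{} = 0
G(3) = mex{0} = 1
G(4) = mex{0} = 1
G(5) = mex{0,0} = 1
G(6) = mex{1,0} = 2
G(7) = mex{1,0} = 2
G(8) = mex{1,1,0} = 2
G(9) = mex{2,1,0,0} = 3
G(10) = mex{2,1,0,0} = 3
G(11) = mex{2,2,1,0} = 3
G(12) = mex{3,2,1,1} = 0
G(13) = mex{3,2,1,1} = 0
G(14) = mex{3,3,2,1} = 0
G(15) = mex{0,3,2,2} = 1
G(16) = mex{0,3,2,2} = 1
G(17) = mex{0,0,3,2} = 1
G(18) = mex{1,0,3,3} = 2
G(19) = mex{1,0,3,3} = 2
G(20) = mex{1,1,0,3} = 2
G(21) = mex{2,1,0,0} = 3
G(22) = mex{2,1,0,0} = 3
G(23) = mex{2,2,1,0} = 3
G(24) = mex{3,2,1,1} = 0
G(25) = mex{3,2,1,1} = 0
G(26) = mex{3,3,2,1} = 0
Heap A: G(21) = 3.
Heap B: G(26) = 0.
Heap C: G(26) = 0.
Combined Grundy value = 3 ⊕ 0 ⊕ 0 = 3.

3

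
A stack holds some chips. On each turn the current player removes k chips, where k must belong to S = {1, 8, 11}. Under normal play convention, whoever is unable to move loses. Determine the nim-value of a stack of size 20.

2

n :  0  1  2  3  4  5  6  7  8  9 10 11 12 13 14 15 16 17 18 19 20
G :  0  1  0  1  0  1  0  1  2  0  1  2  3  2  3  2  0  1  0  1  2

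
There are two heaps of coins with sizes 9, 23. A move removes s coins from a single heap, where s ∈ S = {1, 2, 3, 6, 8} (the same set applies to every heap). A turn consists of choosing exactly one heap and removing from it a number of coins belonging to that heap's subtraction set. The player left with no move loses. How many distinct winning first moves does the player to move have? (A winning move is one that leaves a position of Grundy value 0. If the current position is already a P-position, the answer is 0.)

2

All heaps use S = {1, 2, 3, 6, 8}:
G(0) = 0
G(1) = mex{0} = 1
G(2) = mex{1,0} = 2
G(3) = mex{2,1,0} = 3
G(4) = mex{3,2,1} = 0
G(5) = mex{0,3,2} = 1
G(6) = mex{1,0,3,0} = 2
G(7) = mex{2,1,0,1} = 3
G(8) = mex{3,2,1,2,0} = 4
G(9) = mex{4,3,2,3,1} = 0
G(10) = mex{0,4,3,0,2} = 1
G(11) = mex{1,0,4,1,3} = 2
G(12) = mex{2,1,0,2,0} = 3
G(13) = mex{3,2,1,3,1} = 0
G(14) = mex{0,3,2,4,2} = 1
G(15) = mex{1,0,3,0,3} = 2
G(16) = mex{2,1,0,1,4} = 3
G(17) = mex{3,2,1,2,0} = 4
G(18) = mex{4,3,2,3,1} = 0
G(19) = mex{0,4,3,0,2} = 1
G(20) = mex{1,0,4,1,3} = 2
G(21) = mex{2,1,0,2,0} = 3
G(22) = mex{3,2,1,3,1} = 0
G(23) = mex{0,3,2,4,2} = 1
Heap A: G(9) = 0.
Heap B: G(23) = 1.
Combined Grundy value = 0 ⊕ 1 = 1.
A winning move leaves total XOR = 0, i.e. changes one component's Grundy value g to g ⊕ X where X is the current total.
Heap A: need g' = 0⊕1 = 1. Options: 9−1→G=4, 9−2→G=3, 9−3→G=2, 9−6→G=3, 9−8→G=1. Hits: 1.
Heap B: need g' = 1⊕1 = 0. Options: 23−1→G=0, 23−2→G=3, 23−3→G=2, 23−6→G=4, 23−8→G=2. Hits: 1.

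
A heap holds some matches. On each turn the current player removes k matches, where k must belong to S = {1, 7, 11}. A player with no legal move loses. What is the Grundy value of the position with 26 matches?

0

G(0) = 0
G(1) = mex{0} = 1
G(2) = mex{1} = 0
G(3) = mex{0} = 1
G(4) = mex{1} = 0
G(5) = mex{0} = 1
G(6) = mex{1} = 0
G(7) = mex{0,0} = 1
G(8) = mex{1,1} = 0
G(9) = mex{0,0} = 1
G(10) = mex{1,1} = 0
G(11) = mex{0,0,0} = 1
G(12) = mex{1,1,1} = 0
G(13) = mex{0,0,0} = 1
G(14) = mex{1,1,1} = 0
G(15) = mex{0,0,0} = 1
G(16) = mex{1,1,1} = 0
G(17) = mex{0,0,0} = 1
G(18) = mex{1,1,1} = 0
G(19) = mex{0,0,0} = 1
G(20) = mex{1,1,1} = 0
G(21) = mex{0,0,0} = 1
G(22) = mex{1,1,1} = 0
G(23) = mex{0,0,0} = 1
G(24) = mex{1,1,1} = 0
G(25) = mex{0,0,0} = 1
G(26) = mex{1,1,1} = 0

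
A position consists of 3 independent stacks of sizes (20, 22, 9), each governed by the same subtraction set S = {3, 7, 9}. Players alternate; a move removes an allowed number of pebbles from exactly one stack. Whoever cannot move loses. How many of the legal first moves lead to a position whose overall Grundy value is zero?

All stacks use S = {3, 7, 9}:
G(0) = 0
G(1) = mex{} = 0
G(2) = mex{} = 0
G(3) = mex{0} = 1
G(4) = mex{0} = 1
G(5) = mex{0} = 1
G(6) = mex{1} = 0
G(7) = mex{1,0} = 2
G(8) = mex{1,0} = 2
G(9) = mex{0,0,0} = 1
G(10) = mex{2,1,0} = 3
G(11) = mex{2,1,0} = 3
G(12) = mex{1,1,1} = 0
G(13) = mex{3,0,1} = 2
G(14) = mex{3,2,1} = 0
G(15) = mex{0,2,0} = 1
G(16) = mex{2,1,2} = 0
G(17) = mex{0,3,2} = 1
G(18) = mex{1,3,1} = 0
G(19) = mex{0,0,3} = 1
G(20) = mex{1,2,3} = 0
G(21) = mex{0,0,0} = 1
G(22) = mex{1,1,2} = 0
Stack A: G(20) = 0.
Stack B: G(22) = 0.
Stack C: G(9) = 1.
Combined Grundy value = 0 ⊕ 0 ⊕ 1 = 1.
A winning move leaves total XOR = 0, i.e. changes one component's Grundy value g to g ⊕ X where X is the current total.
Stack A: need g' = 0⊕1 = 1. Options: 20−3→G=1, 20−7→G=2, 20−9→G=3. Hits: 1.
Stack B: need g' = 0⊕1 = 1. Options: 22−3→G=1, 22−7→G=1, 22−9→G=2. Hits: 2.
Stack C: need g' = 1⊕1 = 0. Options: 9−3→G=0, 9−7→G=0, 9−9→G=0. Hits: 3.

6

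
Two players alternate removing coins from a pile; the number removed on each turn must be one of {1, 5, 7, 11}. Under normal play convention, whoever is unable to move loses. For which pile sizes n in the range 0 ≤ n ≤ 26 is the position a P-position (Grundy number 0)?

0, 2, 4, 6, 8, 10, 12, 14, 16, 18, 20, 22, 24, 26

n :  0  1  2  3  4  5  6  7  8  9 10 11 12 13 14 15 16 17 18 19 20 21 22 23 24 25 26
G :  0  1  0  1  0  1  0  1  0  1  0  1  0  1  0  1  0  1  0  1  0  1  0  1  0  1  0
P-positions are exactly the n with G(n) = 0.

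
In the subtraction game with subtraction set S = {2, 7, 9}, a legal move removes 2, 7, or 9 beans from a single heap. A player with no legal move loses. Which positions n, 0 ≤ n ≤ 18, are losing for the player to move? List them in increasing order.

0, 1, 4, 5, 15, 16

n :  0  1  2  3  4  5  6  7  8  9 10 11 12 13 14 15 16 17 18
G :  0  0  1  1  0  0  1  1  2  2  3  3  2  2  3  0  0  1  1
P-positions are exactly the n with G(n) = 0.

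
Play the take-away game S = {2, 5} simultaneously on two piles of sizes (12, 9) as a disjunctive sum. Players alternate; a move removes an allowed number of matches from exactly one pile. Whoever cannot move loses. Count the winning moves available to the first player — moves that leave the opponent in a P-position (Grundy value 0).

All piles use S = {2, 5}:
n :  0  1  2  3  4  5  6  7  8  9 10 11 12
G :  0  0  1  1  0  2  1  0  0  1  1  0  2
Pile A: G(12) = 2.
Pile B: G(9) = 1.
Combined Grundy value = 2 ⊕ 1 = 3.
A winning move leaves total XOR = 0, i.e. changes one component's Grundy value g to g ⊕ X where X is the current total.
Pile A: need g' = 2⊕3 = 1. Options: 12−2→G=1, 12−5→G=0. Hits: 1.
Pile B: need g' = 1⊕3 = 2. Options: 9−2→G=0, 9−5→G=0. Hits: 0.

1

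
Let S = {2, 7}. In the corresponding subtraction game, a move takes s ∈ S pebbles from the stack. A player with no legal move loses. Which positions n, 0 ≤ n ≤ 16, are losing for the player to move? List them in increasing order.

0, 1, 4, 5, 9, 10, 13, 14

n :  0  1  2  3  4  5  6  7  8  9 10 11 12 13 14 15 16
G :  0  0  1  1  0  0  1  1  2  0  0  1  1  0  0  1  1
P-positions are exactly the n with G(n) = 0.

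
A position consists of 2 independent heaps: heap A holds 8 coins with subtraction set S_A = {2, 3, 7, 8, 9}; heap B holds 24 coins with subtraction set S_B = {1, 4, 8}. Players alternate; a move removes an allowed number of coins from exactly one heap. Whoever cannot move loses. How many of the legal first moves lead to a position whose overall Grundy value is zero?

5

Heap A, S = {2, 3, 7, 8, 9}:
G(0) = 0
G(1) = mex{} = 0
G(2) = mex{0} = 1
G(3) = mex{0,0} = 1
G(4) = mex{1,0} = 2
G(5) = mex{1,1} = 0
G(6) = mex{2,1} = 0
G(7) = mex{0,2,0} = 1
G(8) = mex{0,0,0,0} = 1
G_A(8) = 1.
Heap B, S = {1, 4, 8}:
n :  0  1  2  3  4  5  6  7  8  9 10 11 12 13 14 15 16 17 18 19 20 21 22 23 24
G :  0  1  0  1  2  0  1  0  1  2  3  2  0  1  0  1  2  0  1  0  1  2  3  2  0
G_B(24) = 0.
Combined Grundy value = 1 ⊕ 0 = 1.
A winning move leaves total XOR = 0, i.e. changes one component's Grundy value g to g ⊕ X where X is the current total.
Heap A: need g' = 1⊕1 = 0. Options: 8−2→G=0, 8−3→G=0, 8−7→G=0, 8−8→G=0. Hits: 4.
Heap B: need g' = 0⊕1 = 1. Options: 24−1→G=2, 24−4→G=1, 24−8→G=2. Hits: 1.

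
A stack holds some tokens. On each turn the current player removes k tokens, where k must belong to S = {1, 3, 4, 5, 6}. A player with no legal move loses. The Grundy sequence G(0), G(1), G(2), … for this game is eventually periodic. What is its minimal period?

n :  0  1  2  3  4  5  6  7  8  9 10 11 12 13 14 15 16 17 18 19
G :  0  1  0  1  2  3  2  3  4  0  1  0  1  2  3  2  3  4  0  1
G(n+9) = G(n) holds for n = 0,…,5 (a full window of length max(S) = 6), so the sequence is purely periodic with period 9.

9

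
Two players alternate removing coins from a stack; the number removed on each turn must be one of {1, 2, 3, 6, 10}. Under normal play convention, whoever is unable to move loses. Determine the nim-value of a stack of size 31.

G(0) = 0
G(1) = mex{0} = 1
G(2) = mex{1,0} = 2
G(3) = mex{2,1,0} = 3
G(4) = mex{3,2,1} = 0
G(5) = mex{0,3,2} = 1
G(6) = mex{1,0,3,0} = 2
G(7) = mex{2,1,0,1} = 3
G(8) = mex{3,2,1,2} = 0
G(9) = mex{0,3,2,3} = 1
G(10) = mex{1,0,3,0,0} = 2
G(11) = mex{2,1,0,1,1} = 3
G(12) = mex{3,2,1,2,2} = 0
G(13) = mex{0,3,2,3,3} = 1
G(14) = mex{1,0,3,0,0} = 2
G(15) = mex{2,1,0,1,1} = 3
G(16) = mex{3,2,1,2,2} = 0
G(17) = mex{0,3,2,3,3} = 1
G(18) = mex{1,0,3,0,0} = 2
G(19) = mex{2,1,0,1,1} = 3
G(20) = mex{3,2,1,2,2} = 0
G(21) = mex{0,3,2,3,3} = 1
G(22) = mex{1,0,3,0,0} = 2
G(23) = mex{2,1,0,1,1} = 3
G(24) = mex{3,2,1,2,2} = 0
G(25) = mex{0,3,2,3,3} = 1
G(26) = mex{1,0,3,0,0} = 2
G(27) = mex{2,1,0,1,1} = 3
G(28) = mex{3,2,1,2,2} = 0
G(29) = mex{0,3,2,3,3} = 1
G(30) = mex{1,0,3,0,0} = 2
G(31) = mex{2,1,0,1,1} = 3

3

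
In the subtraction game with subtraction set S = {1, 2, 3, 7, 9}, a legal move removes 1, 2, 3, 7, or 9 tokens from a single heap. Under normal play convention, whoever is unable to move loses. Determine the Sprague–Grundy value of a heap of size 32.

G(0) = 0
G(1) = mex{0} = 1
G(2) = mex{1,0} = 2
G(3) = mex{2,1,0} = 3
G(4) = mex{3,2,1} = 0
G(5) = mex{0,3,2} = 1
G(6) = mex{1,0,3} = 2
G(7) = mex{2,1,0,0} = 3
G(8) = mex{3,2,1,1} = 0
G(9) = mex{0,3,2,2,0} = 1
G(10) = mex{1,0,3,3,1} = 2
G(11) = mex{2,1,0,0,2} = 3
G(12) = mex{3,2,1,1,3} = 0
G(13) = mex{0,3,2,2,0} = 1
G(14) = mex{1,0,3,3,1} = 2
G(15) = mex{2,1,0,0,2} = 3
G(16) = mex{3,2,1,1,3} = 0
G(17) = mex{0,3,2,2,0} = 1
G(18) = mex{1,0,3,3,1} = 2
G(19) = mex{2,1,0,0,2} = 3
G(20) = mex{3,2,1,1,3} = 0
G(21) = mex{0,3,2,2,0} = 1
G(22) = mex{1,0,3,3,1} = 2
G(23) = mex{2,1,0,0,2} = 3
G(24) = mex{3,2,1,1,3} = 0
G(25) = mex{0,3,2,2,0} = 1
G(26) = mex{1,0,3,3,1} = 2
G(27) = mex{2,1,0,0,2} = 3
G(28) = mex{3,2,1,1,3} = 0
G(29) = mex{0,3,2,2,0} = 1
G(30) = mex{1,0,3,3,1} = 2
G(31) = mex{2,1,0,0,2} = 3
G(32) = mex{3,2,1,1,3} = 0

0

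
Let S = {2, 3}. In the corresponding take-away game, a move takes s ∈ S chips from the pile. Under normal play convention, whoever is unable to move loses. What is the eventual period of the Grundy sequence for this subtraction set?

5

n :  0  1  2  3  4  5  6  7  8  9 10 11 12 13 14
G :  0  0  1  1  2  0  0  1  1  2  0  0  1  1  2
G(n+5) = G(n) holds for n = 0,…,2 (a full window of length max(S) = 3), so the sequence is purely periodic with period 5.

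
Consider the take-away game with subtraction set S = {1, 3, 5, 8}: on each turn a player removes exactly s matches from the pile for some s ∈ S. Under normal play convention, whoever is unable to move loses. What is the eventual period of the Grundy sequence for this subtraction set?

n :  0  1  2  3  4  5  6  7  8  9 10 11 12 13 14 15 16 17 18 19 20 21 22 23 24 25 26 27
G :  0  1  0  1  0  1  0  1  2  3  2  3  2  0  1  0  1  0  1  0  1  2  3  2  3  2  0  1
G(n+13) = G(n) holds for n = 0,…,7 (a full window of length max(S) = 8), so the sequence is purely periodic with period 13.

13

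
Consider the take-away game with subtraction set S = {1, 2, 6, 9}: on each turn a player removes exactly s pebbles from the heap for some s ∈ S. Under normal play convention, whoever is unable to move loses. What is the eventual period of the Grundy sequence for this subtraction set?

7

n :  0  1  2  3  4  5  6  7  8  9 10 11 12 13 14 15 16 17
G :  0  1  2  0  1  2  3  0  1  2  0  1  2  3  0  1  2  0
G(n+7) = G(n) holds for n = 0,…,8 (a full window of length max(S) = 9), so the sequence is purely periodic with period 7.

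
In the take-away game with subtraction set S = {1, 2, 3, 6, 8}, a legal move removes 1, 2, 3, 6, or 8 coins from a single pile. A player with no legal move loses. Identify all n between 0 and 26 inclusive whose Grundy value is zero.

G(0) = 0
G(1) = mex{0} = 1
G(2) = mex{1,0} = 2
G(3) = mex{2,1,0} = 3
G(4) = mex{3,2,1} = 0
G(5) = mex{0,3,2} = 1
G(6) = mex{1,0,3,0} = 2
G(7) = mex{2,1,0,1} = 3
G(8) = mex{3,2,1,2,0} = 4
G(9) = mex{4,3,2,3,1} = 0
G(10) = mex{0,4,3,0,2} = 1
G(11) = mex{1,0,4,1,3} = 2
G(12) = mex{2,1,0,2,0} = 3
G(13) = mex{3,2,1,3,1} = 0
G(14) = mex{0,3,2,4,2} = 1
G(15) = mex{1,0,3,0,3} = 2
G(16) = mex{2,1,0,1,4} = 3
G(17) = mex{3,2,1,2,0} = 4
G(18) = mex{4,3,2,3,1} = 0
G(19) = mex{0,4,3,0,2} = 1
G(20) = mex{1,0,4,1,3} = 2
G(21) = mex{2,1,0,2,0} = 3
G(22) = mex{3,2,1,3,1} = 0
G(23) = mex{0,3,2,4,2} = 1
G(24) = mex{1,0,3,0,3} = 2
G(25) = mex{2,1,0,1,4} = 3
G(26) = mex{3,2,1,2,0} = 4
P-positions are exactly the n with G(n) = 0.

0, 4, 9, 13, 18, 22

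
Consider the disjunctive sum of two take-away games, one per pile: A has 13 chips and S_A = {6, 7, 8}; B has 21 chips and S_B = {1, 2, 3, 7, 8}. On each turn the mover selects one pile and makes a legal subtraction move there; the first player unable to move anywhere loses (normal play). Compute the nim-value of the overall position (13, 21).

Pile A, S = {6, 7, 8}:
n :  0  1  2  3  4  5  6  7  8  9 10 11 12 13
G :  0  0  0  0  0  0  1  1  1  1  1  1  2  2
G_A(13) = 2.
Pile B, S = {1, 2, 3, 7, 8}:
G(0) = 0
G(1) = mex{0} = 1
G(2) = mex{1,0} = 2
G(3) = mex{2,1,0} = 3
G(4) = mex{3,2,1} = 0
G(5) = mex{0,3,2} = 1
G(6) = mex{1,0,3} = 2
G(7) = mex{2,1,0,0} = 3
G(8) = mex{3,2,1,1,0} = 4
G(9) = mex{4,3,2,2,1} = 0
G(10) = mex{0,4,3,3,2} = 1
G(11) = mex{1,0,4,0,3} = 2
G(12) = mex{2,1,0,1,0} = 3
G(13) = mex{3,2,1,2,1} = 0
G(14) = mex{0,3,2,3,2} = 1
G(15) = mex{1,0,3,4,3} = 2
G(16) = mex{2,1,0,0,4} = 3
G(17) = mex{3,2,1,1,0} = 4
G(18) = mex{4,3,2,2,1} = 0
G(19) = mex{0,4,3,3,2} = 1
G(20) = mex{1,0,4,0,3} = 2
G(21) = mex{2,1,0,1,0} = 3
G_B(21) = 3.
Combined Grundy value = 2 ⊕ 3 = 1.

1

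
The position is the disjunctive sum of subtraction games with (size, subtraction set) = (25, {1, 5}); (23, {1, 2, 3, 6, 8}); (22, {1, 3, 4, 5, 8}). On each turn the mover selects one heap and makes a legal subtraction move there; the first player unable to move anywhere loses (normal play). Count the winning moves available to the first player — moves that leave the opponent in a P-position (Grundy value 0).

2

Heap A, S = {1, 5}:
n :  0  1  2  3  4  5  6  7  8  9 10 11 12 13 14 15 16 17 18 19 20 21 22 23 24 25
G :  0  1  0  1  0  1  0  1  0  1  0  1  0  1  0  1  0  1  0  1  0  1  0  1  0  1
G_A(25) = 1.
Heap B, S = {1, 2, 3, 6, 8}:
G(0) = 0
G(1) = mex{0} = 1
G(2) = mex{1,0} = 2
G(3) = mex{2,1,0} = 3
G(4) = mex{3,2,1} = 0
G(5) = mex{0,3,2} = 1
G(6) = mex{1,0,3,0} = 2
G(7) = mex{2,1,0,1} = 3
G(8) = mex{3,2,1,2,0} = 4
G(9) = mex{4,3,2,3,1} = 0
G(10) = mex{0,4,3,0,2} = 1
G(11) = mex{1,0,4,1,3} = 2
G(12) = mex{2,1,0,2,0} = 3
G(13) = mex{3,2,1,3,1} = 0
G(14) = mex{0,3,2,4,2} = 1
G(15) = mex{1,0,3,0,3} = 2
G(16) = mex{2,1,0,1,4} = 3
G(17) = mex{3,2,1,2,0} = 4
G(18) = mex{4,3,2,3,1} = 0
G(19) = mex{0,4,3,0,2} = 1
G(20) = mex{1,0,4,1,3} = 2
G(21) = mex{2,1,0,2,0} = 3
G(22) = mex{3,2,1,3,1} = 0
G(23) = mex{0,3,2,4,2} = 1
G_B(23) = 1.
Heap C, S = {1, 3, 4, 5, 8}:
n :  0  1  2  3  4  5  6  7  8  9 10 11 12 13 14 15 16 17 18 19 20 21 22
G :  0  1  0  1  2  3  2  3  4  0  1  0  1  2  3  2  3  4  0  1  0  1  2
G_C(22) = 2.
Combined Grundy value = 1 ⊕ 1 ⊕ 2 = 2.
A winning move leaves total XOR = 0, i.e. changes one component's Grundy value g to g ⊕ X where X is the current total.
Heap A: need g' = 1⊕2 = 3. Options: 25−1→G=0, 25−5→G=0. Hits: 0.
Heap B: need g' = 1⊕2 = 3. Options: 23−1→G=0, 23−2→G=3, 23−3→G=2, 23−6→G=4, 23−8→G=2. Hits: 1.
Heap C: need g' = 2⊕2 = 0. Options: 22−1→G=1, 22−3→G=1, 22−4→G=0, 22−5→G=4, 22−8→G=3. Hits: 1.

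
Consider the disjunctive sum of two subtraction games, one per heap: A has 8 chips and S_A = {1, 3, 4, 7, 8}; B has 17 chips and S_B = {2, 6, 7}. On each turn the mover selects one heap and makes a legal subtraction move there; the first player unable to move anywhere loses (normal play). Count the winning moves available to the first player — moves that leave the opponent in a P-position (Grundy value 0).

Heap A, S = {1, 3, 4, 7, 8}:
n : 0 1 2 3 4 5 6 7 8
G : 0 1 0 1 2 3 2 3 4
G_A(8) = 4.
Heap B, S = {2, 6, 7}:
n :  0  1  2  3  4  5  6  7  8  9 10 11 12 13 14 15 16 17
G :  0  0  1  1  0  0  1  1  2  0  3  1  2  0  0  1  1  0
G_B(17) = 0.
Combined Grundy value = 4 ⊕ 0 = 4.
A winning move leaves total XOR = 0, i.e. changes one component's Grundy value g to g ⊕ X where X is the current total.
Heap A: need g' = 4⊕4 = 0. Options: 8−1→G=3, 8−3→G=3, 8−4→G=2, 8−7→G=1, 8−8→G=0. Hits: 1.
Heap B: need g' = 0⊕4 = 4. Options: 17−2→G=1, 17−6→G=1, 17−7→G=3. Hits: 0.

1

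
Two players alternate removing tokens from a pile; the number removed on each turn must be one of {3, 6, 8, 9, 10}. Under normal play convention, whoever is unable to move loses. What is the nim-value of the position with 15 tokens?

0

G(0) = 0
G(1) = mex{} = 0
G(2) = mex{} = 0
G(3) = mex{0} = 1
G(4) = mex{0} = 1
G(5) = mex{0} = 1
G(6) = mex{1,0} = 2
G(7) = mex{1,0} = 2
G(8) = mex{1,0,0} = 2
G(9) = mex{2,1,0,0} = 3
G(10) = mex{2,1,0,0,0} = 3
G(11) = mex{2,1,1,0,0} = 3
G(12) = mex{3,2,1,1,0} = 4
G(13) = mex{3,2,1,1,1} = 0
G(14) = mex{3,2,2,1,1} = 0
G(15) = mex{4,3,2,2,1} = 0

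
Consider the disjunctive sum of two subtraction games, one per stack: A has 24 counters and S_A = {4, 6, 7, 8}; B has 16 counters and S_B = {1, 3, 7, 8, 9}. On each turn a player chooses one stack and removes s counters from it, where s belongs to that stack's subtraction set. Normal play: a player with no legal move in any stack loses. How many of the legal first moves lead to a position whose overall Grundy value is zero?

Stack A, S = {4, 6, 7, 8}:
G(0) = 0
G(1) = mex{} = 0
G(2) = mex{} = 0
G(3) = mex{} = 0
G(4) = mex{0} = 1
G(5) = mex{0} = 1
G(6) = mex{0,0} = 1
G(7) = mex{0,0,0} = 1
G(8) = mex{1,0,0,0} = 2
G(9) = mex{1,0,0,0} = 2
G(10) = mex{1,1,0,0} = 2
G(11) = mex{1,1,1,0} = 2
G(12) = mex{2,1,1,1} = 0
G(13) = mex{2,1,1,1} = 0
G(14) = mex{2,2,1,1} = 0
G(15) = mex{2,2,2,1} = 0
G(16) = mex{0,2,2,2} = 1
G(17) = mex{0,2,2,2} = 1
G(18) = mex{0,0,2,2} = 1
G(19) = mex{0,0,0,2} = 1
G(20) = mex{1,0,0,0} = 2
G(21) = mex{1,0,0,0} = 2
G(22) = mex{1,1,0,0} = 2
G(23) = mex{1,1,1,0} = 2
G(24) = mex{2,1,1,1} = 0
G_A(24) = 0.
Stack B, S = {1, 3, 7, 8, 9}:
n :  0  1  2  3  4  5  6  7  8  9 10 11 12 13 14 15 16
G :  0  1  0  1  0  1  0  1  2  3  2  3  2  3  2  3  0
G_B(16) = 0.
Combined Grundy value = 0 ⊕ 0 = 0.
A winning move leaves total XOR = 0, i.e. changes one component's Grundy value g to g ⊕ X where X is the current total.
Stack A: target g' = 0⊕0 = 0, but every legal move changes the Grundy value (mex property), so 0 moves.
Stack B: target g' = 0⊕0 = 0, but every legal move changes the Grundy value (mex property), so 0 moves.

0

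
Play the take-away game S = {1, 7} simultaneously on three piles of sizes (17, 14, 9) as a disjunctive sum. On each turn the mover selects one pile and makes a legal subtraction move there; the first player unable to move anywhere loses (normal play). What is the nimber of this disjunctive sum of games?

All piles use S = {1, 7}:
n :  0  1  2  3  4  5  6  7  8  9 10 11 12 13 14 15 16 17
G :  0  1  0  1  0  1  0  1  0  1  0  1  0  1  0  1  0  1
Pile A: G(17) = 1.
Pile B: G(14) = 0.
Pile C: G(9) = 1.
Combined Grundy value = 1 ⊕ 0 ⊕ 1 = 0.

0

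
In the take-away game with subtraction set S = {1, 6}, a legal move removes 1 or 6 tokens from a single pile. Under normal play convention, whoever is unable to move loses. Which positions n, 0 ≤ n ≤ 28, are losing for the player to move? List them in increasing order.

n :  0  1  2  3  4  5  6  7  8  9 10 11 12 13 14 15 16 17 18 19 20 21 22 23 24 25 26 27 28
G :  0  1  0  1  0  1  2  0  1  0  1  0  1  2  0  1  0  1  0  1  2  0  1  0  1  0  1  2  0
P-positions are exactly the n with G(n) = 0.

0, 2, 4, 7, 9, 11, 14, 16, 18, 21, 23, 25, 28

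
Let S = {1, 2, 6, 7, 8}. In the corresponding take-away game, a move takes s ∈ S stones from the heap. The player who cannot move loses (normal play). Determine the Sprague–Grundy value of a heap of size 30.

3

G(0) = 0
G(1) = mex{0} = 1
G(2) = mex{1,0} = 2
G(3) = mex{2,1} = 0
G(4) = mex{0,2} = 1
G(5) = mex{1,0} = 2
G(6) = mex{2,1,0} = 3
G(7) = mex{3,2,1,0} = 4
G(8) = mex{4,3,2,1,0} = 5
G(9) = mex{5,4,0,2,1} = 3
G(10) = mex{3,5,1,0,2} = 4
G(11) = mex{4,3,2,1,0} = 5
G(12) = mex{5,4,3,2,1} = 0
G(13) = mex{0,5,4,3,2} = 1
G(14) = mex{1,0,5,4,3} = 2
G(15) = mex{2,1,3,5,4} = 0
G(16) = mex{0,2,4,3,5} = 1
G(17) = mex{1,0,5,4,3} = 2
G(18) = mex{2,1,0,5,4} = 3
G(19) = mex{3,2,1,0,5} = 4
G(20) = mex{4,3,2,1,0} = 5
G(21) = mex{5,4,0,2,1} = 3
G(22) = mex{3,5,1,0,2} = 4
G(23) = mex{4,3,2,1,0} = 5
G(24) = mex{5,4,3,2,1} = 0
G(25) = mex{0,5,4,3,2} = 1
G(26) = mex{1,0,5,4,3} = 2
G(27) = mex{2,1,3,5,4} = 0
G(28) = mex{0,2,4,3,5} = 1
G(29) = mex{1,0,5,4,3} = 2
G(30) = mex{2,1,0,5,4} = 3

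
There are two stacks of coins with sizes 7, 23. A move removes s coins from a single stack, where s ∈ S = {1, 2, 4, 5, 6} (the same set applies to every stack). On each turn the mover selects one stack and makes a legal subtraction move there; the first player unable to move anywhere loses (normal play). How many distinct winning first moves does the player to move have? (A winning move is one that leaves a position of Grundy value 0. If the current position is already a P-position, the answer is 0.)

2

All stacks use S = {1, 2, 4, 5, 6}:
n :  0  1  2  3  4  5  6  7  8  9 10 11 12 13 14 15 16 17 18 19 20 21 22 23
G :  0  1  2  0  1  2  3  4  5  3  0  1  2  0  1  2  3  4  5  3  0  1  2  0
Stack A: G(7) = 4.
Stack B: G(23) = 0.
Combined Grundy value = 4 ⊕ 0 = 4.
A winning move leaves total XOR = 0, i.e. changes one component's Grundy value g to g ⊕ X where X is the current total.
Stack A: need g' = 4⊕4 = 0. Options: 7−1→G=3, 7−2→G=2, 7−4→G=0, 7−5→G=2, 7−6→G=1. Hits: 1.
Stack B: need g' = 0⊕4 = 4. Options: 23−1→G=2, 23−2→G=1, 23−4→G=3, 23−5→G=5, 23−6→G=4. Hits: 1.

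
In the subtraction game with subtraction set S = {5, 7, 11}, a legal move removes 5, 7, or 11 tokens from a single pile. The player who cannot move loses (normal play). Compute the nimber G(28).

2

G(0) = 0
G(1) = mex{} = 0
G(2) = mex{} = 0
G(3) = mex{} = 0
G(4) = mex{} = 0
G(5) = mex{0} = 1
G(6) = mex{0} = 1
G(7) = mex{0,0} = 1
G(8) = mex{0,0} = 1
G(9) = mex{0,0} = 1
G(10) = mex{1,0} = 2
G(11) = mex{1,0,0} = 2
G(12) = mex{1,1,0} = 2
G(13) = mex{1,1,0} = 2
G(14) = mex{1,1,0} = 2
G(15) = mex{2,1,0} = 3
G(16) = mex{2,1,1} = 0
G(17) = mex{2,2,1} = 0
G(18) = mex{2,2,1} = 0
G(19) = mex{2,2,1} = 0
G(20) = mex{3,2,1} = 0
G(21) = mex{0,2,2} = 1
G(22) = mex{0,3,2} = 1
G(23) = mex{0,0,2} = 1
G(24) = mex{0,0,2} = 1
G(25) = mex{0,0,2} = 1
G(26) = mex{1,0,3} = 2
G(27) = mex{1,0,0} = 2
G(28) = mex{1,1,0} = 2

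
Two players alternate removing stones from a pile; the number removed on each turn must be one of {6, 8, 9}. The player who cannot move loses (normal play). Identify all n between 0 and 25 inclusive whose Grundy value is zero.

0, 1, 2, 3, 4, 5, 15, 16, 17, 18, 19, 20

n :  0  1  2  3  4  5  6  7  8  9 10 11 12 13 14 15 16 17 18 19 20 21 22 23 24 25
G :  0  0  0  0  0  0  1  1  1  1  1  1  2  2  2  0  0  0  0  0  0  1  1  1  1  1
P-positions are exactly the n with G(n) = 0.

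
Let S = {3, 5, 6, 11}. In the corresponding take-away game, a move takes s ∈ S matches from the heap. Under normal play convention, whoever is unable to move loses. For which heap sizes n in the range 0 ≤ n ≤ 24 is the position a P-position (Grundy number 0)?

G(0) = 0
G(1) = mex{} = 0
G(2) = mex{} = 0
G(3) = mex{0} = 1
G(4) = mex{0} = 1
G(5) = mex{0,0} = 1
G(6) = mex{1,0,0} = 2
G(7) = mex{1,0,0} = 2
G(8) = mex{1,1,0} = 2
G(9) = mex{2,1,1} = 0
G(10) = mex{2,1,1} = 0
G(11) = mex{2,2,1,0} = 3
G(12) = mex{0,2,2,0} = 1
G(13) = mex{0,2,2,0} = 1
G(14) = mex{3,0,2,1} = 4
G(15) = mex{1,0,0,1} = 2
G(16) = mex{1,3,0,1} = 2
G(17) = mex{4,1,3,2} = 0
G(18) = mex{2,1,1,2} = 0
G(19) = mex{2,4,1,2} = 0
G(20) = mex{0,2,4,0} = 1
G(21) = mex{0,2,2,0} = 1
G(22) = mex{0,0,2,3} = 1
G(23) = mex{1,0,0,1} = 2
G(24) = mex{1,0,0,1} = 2
P-positions are exactly the n with G(n) = 0.

0, 1, 2, 9, 10, 17, 18, 19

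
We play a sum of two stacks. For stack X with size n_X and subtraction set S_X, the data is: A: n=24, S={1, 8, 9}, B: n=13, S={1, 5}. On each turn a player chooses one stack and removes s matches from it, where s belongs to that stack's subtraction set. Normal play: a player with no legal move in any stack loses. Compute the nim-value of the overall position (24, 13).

Stack A, S = {1, 8, 9}:
n :  0  1  2  3  4  5  6  7  8  9 10 11 12 13 14 15 16 17 18 19 20 21 22 23 24
G :  0  1  0  1  0  1  0  1  2  3  2  3  2  3  2  3  0  1  0  1  0  1  0  1  2
G_A(24) = 2.
Stack B, S = {1, 5}:
n :  0  1  2  3  4  5  6  7  8  9 10 11 12 13
G :  0  1  0  1  0  1  0  1  0  1  0  1  0  1
G_B(13) = 1.
Combined Grundy value = 2 ⊕ 1 = 3.

3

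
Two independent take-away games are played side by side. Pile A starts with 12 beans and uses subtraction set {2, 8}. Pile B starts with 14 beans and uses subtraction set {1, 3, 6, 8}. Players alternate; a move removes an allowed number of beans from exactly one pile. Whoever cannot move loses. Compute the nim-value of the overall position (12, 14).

0

Pile A, S = {2, 8}:
n :  0  1  2  3  4  5  6  7  8  9 10 11 12
G :  0  0  1  1  0  0  1  1  2  2  0  0  1
G_A(12) = 1.
Pile B, S = {1, 3, 6, 8}:
G(0) = 0
G(1) = mex{0} = 1
G(2) = mex{1} = 0
G(3) = mex{0,0} = 1
G(4) = mex{1,1} = 0
G(5) = mex{0,0} = 1
G(6) = mex{1,1,0} = 2
G(7) = mex{2,0,1} = 3
G(8) = mex{3,1,0,0} = 2
G(9) = mex{2,2,1,1} = 0
G(10) = mex{0,3,0,0} = 1
G(11) = mex{1,2,1,1} = 0
G(12) = mex{0,0,2,0} = 1
G(13) = mex{1,1,3,1} = 0
G(14) = mex{0,0,2,2} = 1
G_B(14) = 1.
Combined Grundy value = 1 ⊕ 1 = 0.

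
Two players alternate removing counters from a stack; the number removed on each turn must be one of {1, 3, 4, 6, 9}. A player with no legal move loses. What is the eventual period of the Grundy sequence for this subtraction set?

12

n :  0  1  2  3  4  5  6  7  8  9 10 11 12 13 14 15 16 17 18 19 20 21 22 23 24 25
G :  0  1  0  1  2  3  2  0  1  4  3  2  0  1  0  1  2  3  2  0  1  4  3  2  0  1
G(n+12) = G(n) holds for n = 0,…,8 (a full window of length max(S) = 9), so the sequence is purely periodic with period 12.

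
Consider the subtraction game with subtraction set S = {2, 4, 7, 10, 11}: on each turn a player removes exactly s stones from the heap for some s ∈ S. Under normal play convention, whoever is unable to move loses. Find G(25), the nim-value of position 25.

1

n :  0  1  2  3  4  5  6  7  8  9 10 11 12 13 14 15 16 17 18 19 20 21 22 23 24 25
G :  0  0  1  1  2  2  0  3  1  0  2  1  3  2  0  0  1  1  2  2  3  3  4  0  5  1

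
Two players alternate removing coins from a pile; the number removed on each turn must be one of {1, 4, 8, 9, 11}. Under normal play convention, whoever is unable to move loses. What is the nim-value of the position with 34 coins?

0

G(0) = 0
G(1) = mex{0} = 1
G(2) = mex{1} = 0
G(3) = mex{0} = 1
G(4) = mex{1,0} = 2
G(5) = mex{2,1} = 0
G(6) = mex{0,0} = 1
G(7) = mex{1,1} = 0
G(8) = mex{0,2,0} = 1
G(9) = mex{1,0,1,0} = 2
G(10) = mex{2,1,0,1} = 3
G(11) = mex{3,0,1,0,0} = 2
G(12) = mex{2,1,2,1,1} = 0
G(13) = mex{0,2,0,2,0} = 1
G(14) = mex{1,3,1,0,1} = 2
G(15) = mex{2,2,0,1,2} = 3
G(16) = mex{3,0,1,0,0} = 2
G(17) = mex{2,1,2,1,1} = 0
G(18) = mex{0,2,3,2,0} = 1
G(19) = mex{1,3,2,3,1} = 0
G(20) = mex{0,2,0,2,2} = 1
G(21) = mex{1,0,1,0,3} = 2
G(22) = mex{2,1,2,1,2} = 0
G(23) = mex{0,0,3,2,0} = 1
G(24) = mex{1,1,2,3,1} = 0
G(25) = mex{0,2,0,2,2} = 1
G(26) = mex{1,0,1,0,3} = 2
G(27) = mex{2,1,0,1,2} = 3
G(28) = mex{3,0,1,0,0} = 2
G(29) = mex{2,1,2,1,1} = 0
G(30) = mex{0,2,0,2,0} = 1
G(31) = mex{1,3,1,0,1} = 2
G(32) = mex{2,2,0,1,2} = 3
G(33) = mex{3,0,1,0,0} = 2
G(34) = mex{2,1,2,1,1} = 0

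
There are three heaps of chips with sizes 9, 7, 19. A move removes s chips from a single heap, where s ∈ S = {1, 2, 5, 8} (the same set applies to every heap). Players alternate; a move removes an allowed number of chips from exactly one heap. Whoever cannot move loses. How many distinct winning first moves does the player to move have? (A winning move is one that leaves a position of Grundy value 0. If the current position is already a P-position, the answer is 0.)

All heaps use S = {1, 2, 5, 8}:
G(0) = 0
G(1) = mex{0} = 1
G(2) = mex{1,0} = 2
G(3) = mex{2,1} = 0
G(4) = mex{0,2} = 1
G(5) = mex{1,0,0} = 2
G(6) = mex{2,1,1} = 0
G(7) = mex{0,2,2} = 1
G(8) = mex{1,0,0,0} = 2
G(9) = mex{2,1,1,1} = 0
G(10) = mex{0,2,2,2} = 1
G(11) = mex{1,0,0,0} = 2
G(12) = mex{2,1,1,1} = 0
G(13) = mex{0,2,2,2} = 1
G(14) = mex{1,0,0,0} = 2
G(15) = mex{2,1,1,1} = 0
G(16) = mex{0,2,2,2} = 1
G(17) = mex{1,0,0,0} = 2
G(18) = mex{2,1,1,1} = 0
G(19) = mex{0,2,2,2} = 1
Heap A: G(9) = 0.
Heap B: G(7) = 1.
Heap C: G(19) = 1.
Combined Grundy value = 0 ⊕ 1 ⊕ 1 = 0.
A winning move leaves total XOR = 0, i.e. changes one component's Grundy value g to g ⊕ X where X is the current total.
Heap A: target g' = 0⊕0 = 0, but every legal move changes the Grundy value (mex property), so 0 moves.
Heap B: target g' = 1⊕0 = 1, but every legal move changes the Grundy value (mex property), so 0 moves.
Heap C: target g' = 1⊕0 = 1, but every legal move changes the Grundy value (mex property), so 0 moves.

0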